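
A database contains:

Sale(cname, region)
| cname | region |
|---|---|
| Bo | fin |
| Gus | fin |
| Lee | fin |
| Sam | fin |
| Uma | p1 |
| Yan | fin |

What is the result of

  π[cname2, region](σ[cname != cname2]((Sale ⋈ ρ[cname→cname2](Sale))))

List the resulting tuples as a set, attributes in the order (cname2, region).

ρ[cname→cname2]: schema becomes (cname2, region); tuples unchanged.
Joining Sale and ρ[cname→cname2](Sale) on region yields {(Bo, fin, Bo), (Bo, fin, Gus), (Bo, fin, Lee), (Bo, fin, Sam), (Bo, fin, Yan), (Gus, fin, Bo), (Gus, fin, Gus), (Gus, fin, Lee), (Gus, fin, Sam), (Gus, fin, Yan), (Lee, fin, Bo), (Lee, fin, Gus), (Lee, fin, Lee), (Lee, fin, Sam), (Lee, fin, Yan), (Sam, fin, Bo), (Sam, fin, Gus), (Sam, fin, Lee), (Sam, fin, Sam), (Sam, fin, Yan), (Uma, p1, Uma), (Yan, fin, Bo), (Yan, fin, Gus), (Yan, fin, Lee), (Yan, fin, Sam), (Yan, fin, Yan)}.
Selection cname != cname2: {(Bo, fin, Gus), (Bo, fin, Lee), (Bo, fin, Sam), (Bo, fin, Yan), (Gus, fin, Bo), (Gus, fin, Lee), (Gus, fin, Sam), (Gus, fin, Yan), (Lee, fin, Bo), (Lee, fin, Gus), (Lee, fin, Sam), (Lee, fin, Yan), (Sam, fin, Bo), (Sam, fin, Gus), (Sam, fin, Lee), (Sam, fin, Yan), (Yan, fin, Bo), (Yan, fin, Gus), (Yan, fin, Lee), (Yan, fin, Sam)}
Keep only column(s) cname2, region (15 duplicate(s) eliminated): {(Bo, fin), (Gus, fin), (Lee, fin), (Sam, fin), (Yan, fin)}

{(Bo, fin), (Gus, fin), (Lee, fin), (Sam, fin), (Yan, fin)}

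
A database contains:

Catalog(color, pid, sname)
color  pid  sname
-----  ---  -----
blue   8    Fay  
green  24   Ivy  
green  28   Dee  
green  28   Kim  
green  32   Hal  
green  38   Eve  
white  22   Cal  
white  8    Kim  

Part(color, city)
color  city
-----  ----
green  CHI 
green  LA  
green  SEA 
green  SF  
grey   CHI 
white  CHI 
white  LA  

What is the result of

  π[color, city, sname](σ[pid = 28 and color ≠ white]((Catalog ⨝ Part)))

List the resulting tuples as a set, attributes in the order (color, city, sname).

{(green, CHI, Dee), (green, CHI, Kim), (green, LA, Dee), (green, LA, Kim), (green, SEA, Dee), (green, SEA, Kim), (green, SF, Dee), (green, SF, Kim)}

Joining Catalog and Part on color yields {(green, 24, Ivy, CHI), (green, 24, Ivy, LA), (green, 24, Ivy, SEA), (green, 24, Ivy, SF), (green, 28, Dee, CHI), (green, 28, Dee, LA), (green, 28, Dee, SEA), (green, 28, Dee, SF), (green, 28, Kim, CHI), (green, 28, Kim, LA), (green, 28, Kim, SEA), (green, 28, Kim, SF), (green, 32, Hal, CHI), (green, 32, Hal, LA), (green, 32, Hal, SEA), (green, 32, Hal, SF), (green, 38, Eve, CHI), (green, 38, Eve, LA), (green, 38, Eve, SEA), (green, 38, Eve, SF), (white, 22, Cal, CHI), (white, 22, Cal, LA), (white, 8, Kim, CHI), (white, 8, Kim, LA)}.
Filtering on pid = 28 and color ≠ white leaves {(green, 28, Dee, CHI), (green, 28, Dee, LA), (green, 28, Dee, SEA), (green, 28, Dee, SF), (green, 28, Kim, CHI), (green, 28, Kim, LA), (green, 28, Kim, SEA), (green, 28, Kim, SF)}.
Keep only column(s) color, city, sname: {(green, CHI, Dee), (green, CHI, Kim), (green, LA, Dee), (green, LA, Kim), (green, SEA, Dee), (green, SEA, Kim), (green, SF, Dee), (green, SF, Kim)}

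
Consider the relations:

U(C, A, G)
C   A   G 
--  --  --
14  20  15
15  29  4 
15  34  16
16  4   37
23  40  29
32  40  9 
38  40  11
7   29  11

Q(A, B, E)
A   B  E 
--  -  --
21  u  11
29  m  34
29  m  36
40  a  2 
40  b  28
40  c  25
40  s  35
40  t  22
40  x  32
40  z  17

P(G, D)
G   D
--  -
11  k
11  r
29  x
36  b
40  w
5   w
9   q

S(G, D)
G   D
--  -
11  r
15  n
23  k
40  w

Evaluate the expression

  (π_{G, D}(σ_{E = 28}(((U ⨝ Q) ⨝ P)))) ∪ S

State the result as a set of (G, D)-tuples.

Joining U and Q on A yields {(15, 29, 4, m, 34), (15, 29, 4, m, 36), (23, 40, 29, a, 2), (23, 40, 29, b, 28), (23, 40, 29, c, 25), (23, 40, 29, s, 35), (23, 40, 29, t, 22), (23, 40, 29, x, 32), (23, 40, 29, z, 17), (32, 40, 9, a, 2), (32, 40, 9, b, 28), (32, 40, 9, c, 25), (32, 40, 9, s, 35), (32, 40, 9, t, 22), (32, 40, 9, x, 32), (32, 40, 9, z, 17), (38, 40, 11, a, 2), (38, 40, 11, b, 28), (38, 40, 11, c, 25), (38, 40, 11, s, 35), (38, 40, 11, t, 22), (38, 40, 11, x, 32), (38, 40, 11, z, 17), (7, 29, 11, m, 34), (7, 29, 11, m, 36)}.
Joining (U ⨝ Q) and P on G yields {(23, 40, 29, a, 2, x), (23, 40, 29, b, 28, x), (23, 40, 29, c, 25, x), (23, 40, 29, s, 35, x), (23, 40, 29, t, 22, x), (23, 40, 29, x, 32, x), (23, 40, 29, z, 17, x), (32, 40, 9, a, 2, q), (32, 40, 9, b, 28, q), (32, 40, 9, c, 25, q), (32, 40, 9, s, 35, q), (32, 40, 9, t, 22, q), (32, 40, 9, x, 32, q), (32, 40, 9, z, 17, q), (38, 40, 11, a, 2, k), (38, 40, 11, a, 2, r), (38, 40, 11, b, 28, k), (38, 40, 11, b, 28, r), (38, 40, 11, c, 25, k), (38, 40, 11, c, 25, r), (38, 40, 11, s, 35, k), (38, 40, 11, s, 35, r), (38, 40, 11, t, 22, k), (38, 40, 11, t, 22, r), (38, 40, 11, x, 32, k), (38, 40, 11, x, 32, r), (38, 40, 11, z, 17, k), (38, 40, 11, z, 17, r), (7, 29, 11, m, 34, k), (7, 29, 11, m, 34, r), (7, 29, 11, m, 36, k), (7, 29, 11, m, 36, r)}.
Filtering on E = 28 leaves {(23, 40, 29, b, 28, x), (32, 40, 9, b, 28, q), (38, 40, 11, b, 28, k), (38, 40, 11, b, 28, r)}.
Keep only column(s) G, D: {(11, k), (11, r), (29, x), (9, q)}
Union: {(11, k), (11, r), (29, x), (9, q)} with {(11, r), (15, n), (23, k), (40, w)} → {(11, k), (11, r), (15, n), (23, k), (29, x), (40, w), (9, q)}

{(11, k), (11, r), (15, n), (23, k), (29, x), (40, w), (9, q)}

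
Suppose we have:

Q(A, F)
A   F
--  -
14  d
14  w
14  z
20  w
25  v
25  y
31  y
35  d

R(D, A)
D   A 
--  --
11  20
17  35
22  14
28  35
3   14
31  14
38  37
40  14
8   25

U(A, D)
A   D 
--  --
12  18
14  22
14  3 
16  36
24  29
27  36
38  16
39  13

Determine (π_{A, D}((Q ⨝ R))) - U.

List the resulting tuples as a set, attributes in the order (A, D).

{(14, 31), (14, 40), (20, 11), (25, 8), (35, 17), (35, 28)}

Natural join on A: {(14, d, 22), (14, d, 3), (14, d, 31), (14, d, 40), (14, w, 22), (14, w, 3), (14, w, 31), (14, w, 40), (14, z, 22), (14, z, 3), (14, z, 31), (14, z, 40), (20, w, 11), (25, v, 8), (25, y, 8), (35, d, 17), (35, d, 28)}
π_{A, D} gives {(14, 22), (14, 3), (14, 31), (14, 40), (20, 11), (25, 8), (35, 17), (35, 28)} (9 duplicate(s) eliminated).
Difference: {(14, 22), (14, 3), (14, 31), (14, 40), (20, 11), (25, 8), (35, 17), (35, 28)} with {(12, 18), (14, 22), (14, 3), (16, 36), (24, 29), (27, 36), (38, 16), (39, 13)} → {(14, 31), (14, 40), (20, 11), (25, 8), (35, 17), (35, 28)}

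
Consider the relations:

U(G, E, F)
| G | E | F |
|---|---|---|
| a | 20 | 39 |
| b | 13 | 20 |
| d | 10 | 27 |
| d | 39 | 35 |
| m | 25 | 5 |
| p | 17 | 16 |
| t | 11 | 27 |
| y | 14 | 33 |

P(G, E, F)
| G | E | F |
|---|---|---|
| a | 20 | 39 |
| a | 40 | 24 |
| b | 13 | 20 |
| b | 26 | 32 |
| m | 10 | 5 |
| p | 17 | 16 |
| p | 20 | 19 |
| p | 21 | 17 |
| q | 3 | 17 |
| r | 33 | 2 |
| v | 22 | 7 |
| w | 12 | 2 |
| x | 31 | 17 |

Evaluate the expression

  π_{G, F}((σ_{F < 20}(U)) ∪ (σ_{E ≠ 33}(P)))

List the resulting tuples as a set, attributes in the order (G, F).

{(a, 24), (a, 39), (b, 20), (b, 32), (m, 5), (p, 16), (p, 17), (p, 19), (q, 17), (v, 7), (w, 2), (x, 17)}

Selection F < 20: {(m, 25, 5), (p, 17, 16)}
Selection E ≠ 33: {(a, 20, 39), (a, 40, 24), (b, 13, 20), (b, 26, 32), (m, 10, 5), (p, 17, 16), (p, 20, 19), (p, 21, 17), (q, 3, 17), (v, 22, 7), (w, 12, 2), (x, 31, 17)}
Union: {(m, 25, 5), (p, 17, 16)} with {(a, 20, 39), (a, 40, 24), (b, 13, 20), (b, 26, 32), (m, 10, 5), (p, 17, 16), (p, 20, 19), (p, 21, 17), (q, 3, 17), (v, 22, 7), (w, 12, 2), (x, 31, 17)} → {(a, 20, 39), (a, 40, 24), (b, 13, 20), (b, 26, 32), (m, 10, 5), (m, 25, 5), (p, 17, 16), (p, 20, 19), (p, 21, 17), (q, 3, 17), (v, 22, 7), (w, 12, 2), (x, 31, 17)}
π_{G, F} gives {(a, 24), (a, 39), (b, 20), (b, 32), (m, 5), (p, 16), (p, 17), (p, 19), (q, 17), (v, 7), (w, 2), (x, 17)} (1 duplicate(s) eliminated).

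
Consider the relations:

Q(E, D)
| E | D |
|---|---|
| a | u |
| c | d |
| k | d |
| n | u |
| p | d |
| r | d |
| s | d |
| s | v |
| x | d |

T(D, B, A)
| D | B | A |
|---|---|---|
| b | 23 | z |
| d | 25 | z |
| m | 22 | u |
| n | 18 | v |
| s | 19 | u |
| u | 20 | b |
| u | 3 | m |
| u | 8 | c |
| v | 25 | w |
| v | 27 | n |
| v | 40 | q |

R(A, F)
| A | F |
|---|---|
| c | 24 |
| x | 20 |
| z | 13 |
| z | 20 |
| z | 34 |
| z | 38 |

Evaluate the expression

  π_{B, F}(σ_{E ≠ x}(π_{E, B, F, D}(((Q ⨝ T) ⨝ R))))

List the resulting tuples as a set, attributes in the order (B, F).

{(25, 13), (25, 20), (25, 34), (25, 38), (8, 24)}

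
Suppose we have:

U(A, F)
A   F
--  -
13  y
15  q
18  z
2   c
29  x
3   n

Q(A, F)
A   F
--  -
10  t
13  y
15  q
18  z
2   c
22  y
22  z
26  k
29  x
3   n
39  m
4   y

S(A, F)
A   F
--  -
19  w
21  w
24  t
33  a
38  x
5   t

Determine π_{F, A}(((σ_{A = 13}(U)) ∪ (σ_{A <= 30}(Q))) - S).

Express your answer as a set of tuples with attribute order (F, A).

σ[A = 13]: keep tuples satisfying A = 13 → {(13, y)}
σ[A <= 30]: keep tuples satisfying A <= 30 → {(10, t), (13, y), (15, q), (18, z), (2, c), (22, y), (22, z), (26, k), (29, x), (3, n), (4, y)}
Union: {(13, y)} with {(10, t), (13, y), (15, q), (18, z), (2, c), (22, y), (22, z), (26, k), (29, x), (3, n), (4, y)} → {(10, t), (13, y), (15, q), (18, z), (2, c), (22, y), (22, z), (26, k), (29, x), (3, n), (4, y)}
Difference: {(10, t), (13, y), (15, q), (18, z), (2, c), (22, y), (22, z), (26, k), (29, x), (3, n), (4, y)} with {(19, w), (21, w), (24, t), (33, a), (38, x), (5, t)} → {(10, t), (13, y), (15, q), (18, z), (2, c), (22, y), (22, z), (26, k), (29, x), (3, n), (4, y)}
π_{F, A} gives {(c, 2), (k, 26), (n, 3), (q, 15), (t, 10), (x, 29), (y, 13), (y, 22), (y, 4), (z, 18), (z, 22)}.

{(c, 2), (k, 26), (n, 3), (q, 15), (t, 10), (x, 29), (y, 13), (y, 22), (y, 4), (z, 18), (z, 22)}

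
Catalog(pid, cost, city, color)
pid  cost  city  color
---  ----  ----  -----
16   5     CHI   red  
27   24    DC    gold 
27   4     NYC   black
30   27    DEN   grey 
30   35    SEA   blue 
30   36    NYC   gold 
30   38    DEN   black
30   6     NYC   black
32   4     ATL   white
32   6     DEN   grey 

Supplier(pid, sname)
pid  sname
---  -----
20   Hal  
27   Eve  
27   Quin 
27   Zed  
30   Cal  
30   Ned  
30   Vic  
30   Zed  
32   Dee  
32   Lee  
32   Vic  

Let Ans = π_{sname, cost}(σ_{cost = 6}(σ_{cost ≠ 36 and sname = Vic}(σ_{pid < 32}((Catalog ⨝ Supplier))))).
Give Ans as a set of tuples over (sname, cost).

{(Vic, 6)}

Catalog ⋈ Supplier (natural join on pid): {(27, 24, DC, gold, Eve), (27, 24, DC, gold, Quin), (27, 24, DC, gold, Zed), (27, 4, NYC, black, Eve), (27, 4, NYC, black, Quin), (27, 4, NYC, black, Zed), (30, 27, DEN, grey, Cal), (30, 27, DEN, grey, Ned), (30, 27, DEN, grey, Vic), (30, 27, DEN, grey, Zed), (30, 35, SEA, blue, Cal), (30, 35, SEA, blue, Ned), (30, 35, SEA, blue, Vic), (30, 35, SEA, blue, Zed), (30, 36, NYC, gold, Cal), (30, 36, NYC, gold, Ned), (30, 36, NYC, gold, Vic), (30, 36, NYC, gold, Zed), (30, 38, DEN, black, Cal), (30, 38, DEN, black, Ned), (30, 38, DEN, black, Vic), (30, 38, DEN, black, Zed), (30, 6, NYC, black, Cal), (30, 6, NYC, black, Ned), (30, 6, NYC, black, Vic), (30, 6, NYC, black, Zed), (32, 4, ATL, white, Dee), (32, 4, ATL, white, Lee), (32, 4, ATL, white, Vic), (32, 6, DEN, grey, Dee), (32, 6, DEN, grey, Lee), (32, 6, DEN, grey, Vic)}
Apply σ_{pid < 32}; surviving tuples: {(27, 24, DC, gold, Eve), (27, 24, DC, gold, Quin), (27, 24, DC, gold, Zed), (27, 4, NYC, black, Eve), (27, 4, NYC, black, Quin), (27, 4, NYC, black, Zed), (30, 27, DEN, grey, Cal), (30, 27, DEN, grey, Ned), (30, 27, DEN, grey, Vic), (30, 27, DEN, grey, Zed), (30, 35, SEA, blue, Cal), (30, 35, SEA, blue, Ned), (30, 35, SEA, blue, Vic), (30, 35, SEA, blue, Zed), (30, 36, NYC, gold, Cal), (30, 36, NYC, gold, Ned), (30, 36, NYC, gold, Vic), (30, 36, NYC, gold, Zed), (30, 38, DEN, black, Cal), (30, 38, DEN, black, Ned), (30, 38, DEN, black, Vic), (30, 38, DEN, black, Zed), (30, 6, NYC, black, Cal), (30, 6, NYC, black, Ned), (30, 6, NYC, black, Vic), (30, 6, NYC, black, Zed)}
Apply σ_{cost ≠ 36 and sname = Vic}; surviving tuples: {(30, 27, DEN, grey, Vic), (30, 35, SEA, blue, Vic), (30, 38, DEN, black, Vic), (30, 6, NYC, black, Vic)}
Apply σ_{cost = 6}; surviving tuples: {(30, 6, NYC, black, Vic)}
π[sname, cost]: project onto (sname, cost) → {(Vic, 6)}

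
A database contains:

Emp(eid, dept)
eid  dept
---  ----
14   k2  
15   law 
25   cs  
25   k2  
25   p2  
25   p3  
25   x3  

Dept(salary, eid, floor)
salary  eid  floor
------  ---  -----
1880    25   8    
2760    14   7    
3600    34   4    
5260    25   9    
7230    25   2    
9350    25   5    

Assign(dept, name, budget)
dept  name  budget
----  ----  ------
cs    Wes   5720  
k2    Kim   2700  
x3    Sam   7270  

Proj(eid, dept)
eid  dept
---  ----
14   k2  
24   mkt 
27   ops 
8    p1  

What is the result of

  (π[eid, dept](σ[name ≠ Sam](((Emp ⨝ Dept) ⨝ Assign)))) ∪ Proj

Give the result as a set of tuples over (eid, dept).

{(14, k2), (24, mkt), (25, cs), (25, k2), (27, ops), (8, p1)}

Emp ⋈ Dept (natural join on eid): {(14, k2, 2760, 7), (25, cs, 1880, 8), (25, cs, 5260, 9), (25, cs, 7230, 2), (25, cs, 9350, 5), (25, k2, 1880, 8), (25, k2, 5260, 9), (25, k2, 7230, 2), (25, k2, 9350, 5), (25, p2, 1880, 8), (25, p2, 5260, 9), (25, p2, 7230, 2), (25, p2, 9350, 5), (25, p3, 1880, 8), (25, p3, 5260, 9), (25, p3, 7230, 2), (25, p3, 9350, 5), (25, x3, 1880, 8), (25, x3, 5260, 9), (25, x3, 7230, 2), (25, x3, 9350, 5)}
(Emp ⨝ Dept) ⋈ Assign (natural join on dept): {(14, k2, 2760, 7, Kim, 2700), (25, cs, 1880, 8, Wes, 5720), (25, cs, 5260, 9, Wes, 5720), (25, cs, 7230, 2, Wes, 5720), (25, cs, 9350, 5, Wes, 5720), (25, k2, 1880, 8, Kim, 2700), (25, k2, 5260, 9, Kim, 2700), (25, k2, 7230, 2, Kim, 2700), (25, k2, 9350, 5, Kim, 2700), (25, x3, 1880, 8, Sam, 7270), (25, x3, 5260, 9, Sam, 7270), (25, x3, 7230, 2, Sam, 7270), (25, x3, 9350, 5, Sam, 7270)}
Filtering on name ≠ Sam leaves {(14, k2, 2760, 7, Kim, 2700), (25, cs, 1880, 8, Wes, 5720), (25, cs, 5260, 9, Wes, 5720), (25, cs, 7230, 2, Wes, 5720), (25, cs, 9350, 5, Wes, 5720), (25, k2, 1880, 8, Kim, 2700), (25, k2, 5260, 9, Kim, 2700), (25, k2, 7230, 2, Kim, 2700), (25, k2, 9350, 5, Kim, 2700)}.
π_{eid, dept} gives {(14, k2), (25, cs), (25, k2)} (6 duplicate(s) eliminated).
Union: {(14, k2), (25, cs), (25, k2)} with {(14, k2), (24, mkt), (27, ops), (8, p1)} → {(14, k2), (24, mkt), (25, cs), (25, k2), (27, ops), (8, p1)}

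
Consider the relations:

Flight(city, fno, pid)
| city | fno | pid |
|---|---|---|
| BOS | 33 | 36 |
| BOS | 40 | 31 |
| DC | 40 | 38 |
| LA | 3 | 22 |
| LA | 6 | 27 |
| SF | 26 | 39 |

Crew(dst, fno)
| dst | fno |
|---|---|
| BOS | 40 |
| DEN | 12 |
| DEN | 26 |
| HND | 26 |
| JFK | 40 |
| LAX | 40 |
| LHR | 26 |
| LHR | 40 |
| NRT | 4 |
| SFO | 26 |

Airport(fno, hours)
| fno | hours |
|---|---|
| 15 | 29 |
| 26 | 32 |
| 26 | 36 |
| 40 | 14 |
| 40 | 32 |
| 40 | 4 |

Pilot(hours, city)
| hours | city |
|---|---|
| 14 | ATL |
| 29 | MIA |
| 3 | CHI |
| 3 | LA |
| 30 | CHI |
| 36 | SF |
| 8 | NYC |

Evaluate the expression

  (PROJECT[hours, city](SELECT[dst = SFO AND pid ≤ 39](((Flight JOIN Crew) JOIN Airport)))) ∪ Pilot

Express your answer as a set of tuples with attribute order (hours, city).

Natural join on fno: {(BOS, 40, 31, BOS), (BOS, 40, 31, JFK), (BOS, 40, 31, LAX), (BOS, 40, 31, LHR), (DC, 40, 38, BOS), (DC, 40, 38, JFK), (DC, 40, 38, LAX), (DC, 40, 38, LHR), (SF, 26, 39, DEN), (SF, 26, 39, HND), (SF, 26, 39, LHR), (SF, 26, 39, SFO)}
Natural join on fno: {(BOS, 40, 31, BOS, 14), (BOS, 40, 31, BOS, 32), (BOS, 40, 31, BOS, 4), (BOS, 40, 31, JFK, 14), (BOS, 40, 31, JFK, 32), (BOS, 40, 31, JFK, 4), (BOS, 40, 31, LAX, 14), (BOS, 40, 31, LAX, 32), (BOS, 40, 31, LAX, 4), (BOS, 40, 31, LHR, 14), (BOS, 40, 31, LHR, 32), (BOS, 40, 31, LHR, 4), (DC, 40, 38, BOS, 14), (DC, 40, 38, BOS, 32), (DC, 40, 38, BOS, 4), (DC, 40, 38, JFK, 14), (DC, 40, 38, JFK, 32), (DC, 40, 38, JFK, 4), (DC, 40, 38, LAX, 14), (DC, 40, 38, LAX, 32), (DC, 40, 38, LAX, 4), (DC, 40, 38, LHR, 14), (DC, 40, 38, LHR, 32), (DC, 40, 38, LHR, 4), (SF, 26, 39, DEN, 32), (SF, 26, 39, DEN, 36), (SF, 26, 39, HND, 32), (SF, 26, 39, HND, 36), (SF, 26, 39, LHR, 32), (SF, 26, 39, LHR, 36), (SF, 26, 39, SFO, 32), (SF, 26, 39, SFO, 36)}
Filtering on dst = SFO AND pid ≤ 39 leaves {(SF, 26, 39, SFO, 32), (SF, 26, 39, SFO, 36)}.
Keep only column(s) hours, city: {(32, SF), (36, SF)}
Set union of the two operands is {(14, ATL), (29, MIA), (3, CHI), (3, LA), (30, CHI), (32, SF), (36, SF), (8, NYC)}.

{(14, ATL), (29, MIA), (3, CHI), (3, LA), (30, CHI), (32, SF), (36, SF), (8, NYC)}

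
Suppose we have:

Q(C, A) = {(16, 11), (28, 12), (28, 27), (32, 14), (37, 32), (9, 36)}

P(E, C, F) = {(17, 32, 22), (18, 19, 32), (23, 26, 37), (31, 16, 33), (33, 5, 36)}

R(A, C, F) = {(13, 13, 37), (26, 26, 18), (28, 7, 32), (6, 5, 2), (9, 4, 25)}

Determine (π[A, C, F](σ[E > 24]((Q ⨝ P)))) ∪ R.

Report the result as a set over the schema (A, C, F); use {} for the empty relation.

{(11, 16, 33), (13, 13, 37), (26, 26, 18), (28, 7, 32), (6, 5, 2), (9, 4, 25)}

Natural join on C: {(16, 11, 31, 33), (32, 14, 17, 22)}
σ[E > 24]: keep tuples satisfying E > 24 → {(16, 11, 31, 33)}
π_{A, C, F} gives {(11, 16, 33)}.
Union: {(11, 16, 33)} with {(13, 13, 37), (26, 26, 18), (28, 7, 32), (6, 5, 2), (9, 4, 25)} → {(11, 16, 33), (13, 13, 37), (26, 26, 18), (28, 7, 32), (6, 5, 2), (9, 4, 25)}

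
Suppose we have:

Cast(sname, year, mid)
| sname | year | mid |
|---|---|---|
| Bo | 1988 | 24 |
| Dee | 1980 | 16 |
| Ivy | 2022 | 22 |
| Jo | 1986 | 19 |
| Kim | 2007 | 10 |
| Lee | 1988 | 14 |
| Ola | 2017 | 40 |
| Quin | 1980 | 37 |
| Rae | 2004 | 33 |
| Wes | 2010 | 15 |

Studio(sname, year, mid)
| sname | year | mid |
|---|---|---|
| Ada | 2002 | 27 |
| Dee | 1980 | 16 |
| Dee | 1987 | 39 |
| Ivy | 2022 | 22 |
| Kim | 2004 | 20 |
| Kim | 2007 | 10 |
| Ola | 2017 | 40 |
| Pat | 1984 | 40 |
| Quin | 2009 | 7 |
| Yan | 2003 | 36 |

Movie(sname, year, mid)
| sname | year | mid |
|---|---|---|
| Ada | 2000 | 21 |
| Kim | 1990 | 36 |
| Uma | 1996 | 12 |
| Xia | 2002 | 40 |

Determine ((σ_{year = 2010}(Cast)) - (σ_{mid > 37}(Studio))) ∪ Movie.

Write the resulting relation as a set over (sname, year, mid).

{(Ada, 2000, 21), (Kim, 1990, 36), (Uma, 1996, 12), (Wes, 2010, 15), (Xia, 2002, 40)}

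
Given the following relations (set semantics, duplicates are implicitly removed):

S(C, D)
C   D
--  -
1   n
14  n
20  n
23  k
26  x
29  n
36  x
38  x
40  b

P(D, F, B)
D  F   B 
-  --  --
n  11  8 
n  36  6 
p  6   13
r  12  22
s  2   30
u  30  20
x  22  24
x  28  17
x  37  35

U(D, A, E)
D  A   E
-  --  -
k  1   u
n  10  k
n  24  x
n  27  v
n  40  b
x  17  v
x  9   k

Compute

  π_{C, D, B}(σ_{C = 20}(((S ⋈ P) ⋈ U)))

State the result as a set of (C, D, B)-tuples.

{(20, n, 6), (20, n, 8)}

S ⋈ P (natural join on D): {(1, n, 11, 8), (1, n, 36, 6), (14, n, 11, 8), (14, n, 36, 6), (20, n, 11, 8), (20, n, 36, 6), (26, x, 22, 24), (26, x, 28, 17), (26, x, 37, 35), (29, n, 11, 8), (29, n, 36, 6), (36, x, 22, 24), (36, x, 28, 17), (36, x, 37, 35), (38, x, 22, 24), (38, x, 28, 17), (38, x, 37, 35)}
(S ⋈ P) ⋈ U (natural join on D): {(1, n, 11, 8, 10, k), (1, n, 11, 8, 24, x), (1, n, 11, 8, 27, v), (1, n, 11, 8, 40, b), (1, n, 36, 6, 10, k), (1, n, 36, 6, 24, x), (1, n, 36, 6, 27, v), (1, n, 36, 6, 40, b), (14, n, 11, 8, 10, k), (14, n, 11, 8, 24, x), (14, n, 11, 8, 27, v), (14, n, 11, 8, 40, b), (14, n, 36, 6, 10, k), (14, n, 36, 6, 24, x), (14, n, 36, 6, 27, v), (14, n, 36, 6, 40, b), (20, n, 11, 8, 10, k), (20, n, 11, 8, 24, x), (20, n, 11, 8, 27, v), (20, n, 11, 8, 40, b), (20, n, 36, 6, 10, k), (20, n, 36, 6, 24, x), (20, n, 36, 6, 27, v), (20, n, 36, 6, 40, b), (26, x, 22, 24, 17, v), (26, x, 22, 24, 9, k), (26, x, 28, 17, 17, v), (26, x, 28, 17, 9, k), (26, x, 37, 35, 17, v), (26, x, 37, 35, 9, k), (29, n, 11, 8, 10, k), (29, n, 11, 8, 24, x), (29, n, 11, 8, 27, v), (29, n, 11, 8, 40, b), (29, n, 36, 6, 10, k), (29, n, 36, 6, 24, x), (29, n, 36, 6, 27, v), (29, n, 36, 6, 40, b), (36, x, 22, 24, 17, v), (36, x, 22, 24, 9, k), (36, x, 28, 17, 17, v), (36, x, 28, 17, 9, k), (36, x, 37, 35, 17, v), (36, x, 37, 35, 9, k), (38, x, 22, 24, 17, v), (38, x, 22, 24, 9, k), (38, x, 28, 17, 17, v), (38, x, 28, 17, 9, k), (38, x, 37, 35, 17, v), (38, x, 37, 35, 9, k)}
Apply σ_{C = 20}; surviving tuples: {(20, n, 11, 8, 10, k), (20, n, 11, 8, 24, x), (20, n, 11, 8, 27, v), (20, n, 11, 8, 40, b), (20, n, 36, 6, 10, k), (20, n, 36, 6, 24, x), (20, n, 36, 6, 27, v), (20, n, 36, 6, 40, b)}
π[C, D, B]: project onto (C, D, B) (6 duplicate(s) eliminated) → {(20, n, 6), (20, n, 8)}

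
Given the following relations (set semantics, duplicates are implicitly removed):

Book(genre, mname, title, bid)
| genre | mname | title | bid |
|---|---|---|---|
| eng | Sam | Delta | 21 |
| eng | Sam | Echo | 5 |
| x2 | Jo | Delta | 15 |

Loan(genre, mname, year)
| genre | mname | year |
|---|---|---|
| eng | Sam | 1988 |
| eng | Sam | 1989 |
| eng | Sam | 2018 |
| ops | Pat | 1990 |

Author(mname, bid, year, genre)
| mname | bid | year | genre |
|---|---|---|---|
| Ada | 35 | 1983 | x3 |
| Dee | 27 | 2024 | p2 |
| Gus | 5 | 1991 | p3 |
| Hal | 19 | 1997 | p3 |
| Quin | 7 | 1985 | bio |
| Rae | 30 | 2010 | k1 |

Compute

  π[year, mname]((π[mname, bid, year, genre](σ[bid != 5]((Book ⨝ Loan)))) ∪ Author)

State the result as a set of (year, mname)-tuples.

Natural join on genre, mname: {(eng, Sam, Delta, 21, 1988), (eng, Sam, Delta, 21, 1989), (eng, Sam, Delta, 21, 2018), (eng, Sam, Echo, 5, 1988), (eng, Sam, Echo, 5, 1989), (eng, Sam, Echo, 5, 2018)}
Selection bid != 5: {(eng, Sam, Delta, 21, 1988), (eng, Sam, Delta, 21, 1989), (eng, Sam, Delta, 21, 2018)}
Projecting to mname, bid, year, genre: {(Sam, 21, 1988, eng), (Sam, 21, 1989, eng), (Sam, 21, 2018, eng)}
Taking the union: {(Ada, 35, 1983, x3), (Dee, 27, 2024, p2), (Gus, 5, 1991, p3), (Hal, 19, 1997, p3), (Quin, 7, 1985, bio), (Rae, 30, 2010, k1), (Sam, 21, 1988, eng), (Sam, 21, 1989, eng), (Sam, 21, 2018, eng)}
Projecting to year, mname: {(1983, Ada), (1985, Quin), (1988, Sam), (1989, Sam), (1991, Gus), (1997, Hal), (2010, Rae), (2018, Sam), (2024, Dee)}

{(1983, Ada), (1985, Quin), (1988, Sam), (1989, Sam), (1991, Gus), (1997, Hal), (2010, Rae), (2018, Sam), (2024, Dee)}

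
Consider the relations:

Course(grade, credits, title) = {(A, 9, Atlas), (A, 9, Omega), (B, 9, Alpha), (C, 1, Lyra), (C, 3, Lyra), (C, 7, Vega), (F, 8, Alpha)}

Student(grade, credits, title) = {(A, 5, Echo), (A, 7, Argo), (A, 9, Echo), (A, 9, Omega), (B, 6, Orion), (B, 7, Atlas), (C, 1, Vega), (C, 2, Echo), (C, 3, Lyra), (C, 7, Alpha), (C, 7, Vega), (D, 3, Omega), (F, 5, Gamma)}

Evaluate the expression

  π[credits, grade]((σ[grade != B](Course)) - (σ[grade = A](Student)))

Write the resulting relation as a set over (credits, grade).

Selection grade != B: {(A, 9, Atlas), (A, 9, Omega), (C, 1, Lyra), (C, 3, Lyra), (C, 7, Vega), (F, 8, Alpha)}
Selection grade = A: {(A, 5, Echo), (A, 7, Argo), (A, 9, Echo), (A, 9, Omega)}
Taking the difference: {(A, 9, Atlas), (C, 1, Lyra), (C, 3, Lyra), (C, 7, Vega), (F, 8, Alpha)}
π_{credits, grade} gives {(1, C), (3, C), (7, C), (8, F), (9, A)}.

{(1, C), (3, C), (7, C), (8, F), (9, A)}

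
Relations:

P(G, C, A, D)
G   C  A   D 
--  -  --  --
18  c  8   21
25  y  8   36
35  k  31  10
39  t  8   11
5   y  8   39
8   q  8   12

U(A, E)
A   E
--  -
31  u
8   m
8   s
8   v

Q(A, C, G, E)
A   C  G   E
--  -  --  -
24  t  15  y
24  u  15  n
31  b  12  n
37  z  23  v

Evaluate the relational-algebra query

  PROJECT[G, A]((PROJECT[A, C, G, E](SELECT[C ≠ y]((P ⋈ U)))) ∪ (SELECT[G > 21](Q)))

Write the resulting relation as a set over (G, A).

{(18, 8), (23, 37), (35, 31), (39, 8), (8, 8)}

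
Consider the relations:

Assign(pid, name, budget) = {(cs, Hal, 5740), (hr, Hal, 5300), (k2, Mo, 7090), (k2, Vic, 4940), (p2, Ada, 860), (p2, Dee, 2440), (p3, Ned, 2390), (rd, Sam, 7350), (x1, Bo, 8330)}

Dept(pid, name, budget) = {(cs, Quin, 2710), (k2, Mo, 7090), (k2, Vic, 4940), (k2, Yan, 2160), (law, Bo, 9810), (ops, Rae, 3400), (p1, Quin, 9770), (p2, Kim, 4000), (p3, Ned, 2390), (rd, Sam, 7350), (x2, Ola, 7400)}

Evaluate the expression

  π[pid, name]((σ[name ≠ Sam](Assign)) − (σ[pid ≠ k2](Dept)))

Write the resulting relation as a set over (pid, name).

{(cs, Hal), (hr, Hal), (k2, Mo), (k2, Vic), (p2, Ada), (p2, Dee), (x1, Bo)}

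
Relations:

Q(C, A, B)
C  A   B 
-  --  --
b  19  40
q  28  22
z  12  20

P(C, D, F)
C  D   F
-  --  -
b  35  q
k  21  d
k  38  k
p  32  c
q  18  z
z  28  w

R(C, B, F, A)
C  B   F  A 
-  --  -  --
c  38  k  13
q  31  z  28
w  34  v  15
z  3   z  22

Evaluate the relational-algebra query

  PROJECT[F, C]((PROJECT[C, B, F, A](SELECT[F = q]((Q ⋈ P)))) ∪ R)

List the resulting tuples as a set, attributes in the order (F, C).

Joining Q and P on C yields {(b, 19, 40, 35, q), (q, 28, 22, 18, z), (z, 12, 20, 28, w)}.
σ[F = q]: keep tuples satisfying F = q → {(b, 19, 40, 35, q)}
π[C, B, F, A]: project onto (C, B, F, A) → {(b, 40, q, 19)}
Set union of the two operands is {(b, 40, q, 19), (c, 38, k, 13), (q, 31, z, 28), (w, 34, v, 15), (z, 3, z, 22)}.
π[F, C]: project onto (F, C) → {(k, c), (q, b), (v, w), (z, q), (z, z)}

{(k, c), (q, b), (v, w), (z, q), (z, z)}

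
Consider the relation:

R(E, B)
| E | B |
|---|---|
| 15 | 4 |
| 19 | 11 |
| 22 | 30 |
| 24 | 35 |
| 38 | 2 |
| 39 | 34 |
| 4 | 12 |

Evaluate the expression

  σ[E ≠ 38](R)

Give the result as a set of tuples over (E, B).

{(15, 4), (19, 11), (22, 30), (24, 35), (39, 34), (4, 12)}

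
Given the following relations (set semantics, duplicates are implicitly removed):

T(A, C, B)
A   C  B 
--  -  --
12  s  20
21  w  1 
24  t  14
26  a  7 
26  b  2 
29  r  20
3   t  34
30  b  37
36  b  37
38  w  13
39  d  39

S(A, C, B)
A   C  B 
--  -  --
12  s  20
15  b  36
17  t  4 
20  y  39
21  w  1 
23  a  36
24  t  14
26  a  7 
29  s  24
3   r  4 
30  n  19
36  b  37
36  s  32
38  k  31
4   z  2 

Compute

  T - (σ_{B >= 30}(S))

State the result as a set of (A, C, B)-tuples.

{(12, s, 20), (21, w, 1), (24, t, 14), (26, a, 7), (26, b, 2), (29, r, 20), (3, t, 34), (30, b, 37), (38, w, 13), (39, d, 39)}

Filtering on B >= 30 leaves {(15, b, 36), (20, y, 39), (23, a, 36), (36, b, 37), (36, s, 32), (38, k, 31)}.
Set difference of the two operands is {(12, s, 20), (21, w, 1), (24, t, 14), (26, a, 7), (26, b, 2), (29, r, 20), (3, t, 34), (30, b, 37), (38, w, 13), (39, d, 39)}.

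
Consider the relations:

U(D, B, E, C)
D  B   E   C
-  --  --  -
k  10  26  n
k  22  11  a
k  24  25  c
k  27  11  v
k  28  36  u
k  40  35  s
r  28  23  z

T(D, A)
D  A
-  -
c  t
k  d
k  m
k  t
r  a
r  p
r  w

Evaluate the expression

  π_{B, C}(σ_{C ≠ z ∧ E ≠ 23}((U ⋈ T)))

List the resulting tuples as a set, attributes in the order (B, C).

{(10, n), (22, a), (24, c), (27, v), (28, u), (40, s)}

Natural join on D: {(k, 10, 26, n, d), (k, 10, 26, n, m), (k, 10, 26, n, t), (k, 22, 11, a, d), (k, 22, 11, a, m), (k, 22, 11, a, t), (k, 24, 25, c, d), (k, 24, 25, c, m), (k, 24, 25, c, t), (k, 27, 11, v, d), (k, 27, 11, v, m), (k, 27, 11, v, t), (k, 28, 36, u, d), (k, 28, 36, u, m), (k, 28, 36, u, t), (k, 40, 35, s, d), (k, 40, 35, s, m), (k, 40, 35, s, t), (r, 28, 23, z, a), (r, 28, 23, z, p), (r, 28, 23, z, w)}
Filtering on C ≠ z ∧ E ≠ 23 leaves {(k, 10, 26, n, d), (k, 10, 26, n, m), (k, 10, 26, n, t), (k, 22, 11, a, d), (k, 22, 11, a, m), (k, 22, 11, a, t), (k, 24, 25, c, d), (k, 24, 25, c, m), (k, 24, 25, c, t), (k, 27, 11, v, d), (k, 27, 11, v, m), (k, 27, 11, v, t), (k, 28, 36, u, d), (k, 28, 36, u, m), (k, 28, 36, u, t), (k, 40, 35, s, d), (k, 40, 35, s, m), (k, 40, 35, s, t)}.
Projecting to B, C (12 duplicate(s) eliminated): {(10, n), (22, a), (24, c), (27, v), (28, u), (40, s)}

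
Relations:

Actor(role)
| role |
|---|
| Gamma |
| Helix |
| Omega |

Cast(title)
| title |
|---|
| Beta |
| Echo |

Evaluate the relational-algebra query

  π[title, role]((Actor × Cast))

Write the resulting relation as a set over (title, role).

Actor × Cast: Cartesian product, 3·2 = 6 tuples over (role, title).
π_{title, role} gives {(Beta, Gamma), (Beta, Helix), (Beta, Omega), (Echo, Gamma), (Echo, Helix), (Echo, Omega)}.

{(Beta, Gamma), (Beta, Helix), (Beta, Omega), (Echo, Gamma), (Echo, Helix), (Echo, Omega)}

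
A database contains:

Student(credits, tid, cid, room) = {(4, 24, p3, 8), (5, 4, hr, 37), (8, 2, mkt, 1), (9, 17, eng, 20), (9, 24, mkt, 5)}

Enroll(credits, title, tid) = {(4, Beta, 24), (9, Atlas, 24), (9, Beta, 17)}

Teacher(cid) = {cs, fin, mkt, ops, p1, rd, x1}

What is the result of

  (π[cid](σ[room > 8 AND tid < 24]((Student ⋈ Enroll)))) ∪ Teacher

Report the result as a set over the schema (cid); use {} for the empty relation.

{cs, eng, fin, mkt, ops, p1, rd, x1}

Student ⋈ Enroll (natural join on credits, tid): {(4, 24, p3, 8, Beta), (9, 17, eng, 20, Beta), (9, 24, mkt, 5, Atlas)}
Filtering on room > 8 AND tid < 24 leaves {(9, 17, eng, 20, Beta)}.
π[cid]: project onto (cid) → {eng}
Union: {eng} with {cs, fin, mkt, ops, p1, rd, x1} → {cs, eng, fin, mkt, ops, p1, rd, x1}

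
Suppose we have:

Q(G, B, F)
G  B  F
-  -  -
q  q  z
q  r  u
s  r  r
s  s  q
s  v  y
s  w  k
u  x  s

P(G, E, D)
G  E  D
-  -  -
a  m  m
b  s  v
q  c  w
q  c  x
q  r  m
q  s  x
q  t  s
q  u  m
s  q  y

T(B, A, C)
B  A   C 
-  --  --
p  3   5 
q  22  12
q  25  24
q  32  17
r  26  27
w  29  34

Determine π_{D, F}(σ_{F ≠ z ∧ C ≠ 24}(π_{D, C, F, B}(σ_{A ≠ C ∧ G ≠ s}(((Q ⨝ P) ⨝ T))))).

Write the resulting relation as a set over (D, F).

Natural join on G: {(q, q, z, c, w), (q, q, z, c, x), (q, q, z, r, m), (q, q, z, s, x), (q, q, z, t, s), (q, q, z, u, m), (q, r, u, c, w), (q, r, u, c, x), (q, r, u, r, m), (q, r, u, s, x), (q, r, u, t, s), (q, r, u, u, m), (s, r, r, q, y), (s, s, q, q, y), (s, v, y, q, y), (s, w, k, q, y)}
Natural join on B: {(q, q, z, c, w, 22, 12), (q, q, z, c, w, 25, 24), (q, q, z, c, w, 32, 17), (q, q, z, c, x, 22, 12), (q, q, z, c, x, 25, 24), (q, q, z, c, x, 32, 17), (q, q, z, r, m, 22, 12), (q, q, z, r, m, 25, 24), (q, q, z, r, m, 32, 17), (q, q, z, s, x, 22, 12), (q, q, z, s, x, 25, 24), (q, q, z, s, x, 32, 17), (q, q, z, t, s, 22, 12), (q, q, z, t, s, 25, 24), (q, q, z, t, s, 32, 17), (q, q, z, u, m, 22, 12), (q, q, z, u, m, 25, 24), (q, q, z, u, m, 32, 17), (q, r, u, c, w, 26, 27), (q, r, u, c, x, 26, 27), (q, r, u, r, m, 26, 27), (q, r, u, s, x, 26, 27), (q, r, u, t, s, 26, 27), (q, r, u, u, m, 26, 27), (s, r, r, q, y, 26, 27), (s, w, k, q, y, 29, 34)}
Apply σ_{A ≠ C ∧ G ≠ s}; surviving tuples: {(q, q, z, c, w, 22, 12), (q, q, z, c, w, 25, 24), (q, q, z, c, w, 32, 17), (q, q, z, c, x, 22, 12), (q, q, z, c, x, 25, 24), (q, q, z, c, x, 32, 17), (q, q, z, r, m, 22, 12), (q, q, z, r, m, 25, 24), (q, q, z, r, m, 32, 17), (q, q, z, s, x, 22, 12), (q, q, z, s, x, 25, 24), (q, q, z, s, x, 32, 17), (q, q, z, t, s, 22, 12), (q, q, z, t, s, 25, 24), (q, q, z, t, s, 32, 17), (q, q, z, u, m, 22, 12), (q, q, z, u, m, 25, 24), (q, q, z, u, m, 32, 17), (q, r, u, c, w, 26, 27), (q, r, u, c, x, 26, 27), (q, r, u, r, m, 26, 27), (q, r, u, s, x, 26, 27), (q, r, u, t, s, 26, 27), (q, r, u, u, m, 26, 27)}
Projecting to D, C, F, B (8 duplicate(s) eliminated): {(m, 12, z, q), (m, 17, z, q), (m, 24, z, q), (m, 27, u, r), (s, 12, z, q), (s, 17, z, q), (s, 24, z, q), (s, 27, u, r), (w, 12, z, q), (w, 17, z, q), (w, 24, z, q), (w, 27, u, r), (x, 12, z, q), (x, 17, z, q), (x, 24, z, q), (x, 27, u, r)}
Apply σ_{F ≠ z ∧ C ≠ 24}; surviving tuples: {(m, 27, u, r), (s, 27, u, r), (w, 27, u, r), (x, 27, u, r)}
Projecting to D, F: {(m, u), (s, u), (w, u), (x, u)}

{(m, u), (s, u), (w, u), (x, u)}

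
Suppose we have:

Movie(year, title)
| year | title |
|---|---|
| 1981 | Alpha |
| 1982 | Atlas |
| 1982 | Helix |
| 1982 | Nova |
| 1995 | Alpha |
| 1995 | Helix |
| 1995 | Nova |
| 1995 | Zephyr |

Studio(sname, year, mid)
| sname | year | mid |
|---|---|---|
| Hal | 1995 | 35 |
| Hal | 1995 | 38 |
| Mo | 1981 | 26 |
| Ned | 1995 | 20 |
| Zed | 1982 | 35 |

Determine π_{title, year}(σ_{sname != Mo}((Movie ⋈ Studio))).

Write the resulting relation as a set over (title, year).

{(Alpha, 1995), (Atlas, 1982), (Helix, 1982), (Helix, 1995), (Nova, 1982), (Nova, 1995), (Zephyr, 1995)}

Movie ⋈ Studio (natural join on year): {(1981, Alpha, Mo, 26), (1982, Atlas, Zed, 35), (1982, Helix, Zed, 35), (1982, Nova, Zed, 35), (1995, Alpha, Hal, 35), (1995, Alpha, Hal, 38), (1995, Alpha, Ned, 20), (1995, Helix, Hal, 35), (1995, Helix, Hal, 38), (1995, Helix, Ned, 20), (1995, Nova, Hal, 35), (1995, Nova, Hal, 38), (1995, Nova, Ned, 20), (1995, Zephyr, Hal, 35), (1995, Zephyr, Hal, 38), (1995, Zephyr, Ned, 20)}
Filtering on sname != Mo leaves {(1982, Atlas, Zed, 35), (1982, Helix, Zed, 35), (1982, Nova, Zed, 35), (1995, Alpha, Hal, 35), (1995, Alpha, Hal, 38), (1995, Alpha, Ned, 20), (1995, Helix, Hal, 35), (1995, Helix, Hal, 38), (1995, Helix, Ned, 20), (1995, Nova, Hal, 35), (1995, Nova, Hal, 38), (1995, Nova, Ned, 20), (1995, Zephyr, Hal, 35), (1995, Zephyr, Hal, 38), (1995, Zephyr, Ned, 20)}.
π_{title, year} gives {(Alpha, 1995), (Atlas, 1982), (Helix, 1982), (Helix, 1995), (Nova, 1982), (Nova, 1995), (Zephyr, 1995)} (8 duplicate(s) eliminated).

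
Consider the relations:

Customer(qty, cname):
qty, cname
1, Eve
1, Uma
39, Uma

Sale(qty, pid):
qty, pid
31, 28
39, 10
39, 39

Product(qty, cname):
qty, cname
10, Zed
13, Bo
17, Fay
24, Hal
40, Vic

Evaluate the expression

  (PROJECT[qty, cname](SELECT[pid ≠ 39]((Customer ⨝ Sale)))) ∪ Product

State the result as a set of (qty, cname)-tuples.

{(10, Zed), (13, Bo), (17, Fay), (24, Hal), (39, Uma), (40, Vic)}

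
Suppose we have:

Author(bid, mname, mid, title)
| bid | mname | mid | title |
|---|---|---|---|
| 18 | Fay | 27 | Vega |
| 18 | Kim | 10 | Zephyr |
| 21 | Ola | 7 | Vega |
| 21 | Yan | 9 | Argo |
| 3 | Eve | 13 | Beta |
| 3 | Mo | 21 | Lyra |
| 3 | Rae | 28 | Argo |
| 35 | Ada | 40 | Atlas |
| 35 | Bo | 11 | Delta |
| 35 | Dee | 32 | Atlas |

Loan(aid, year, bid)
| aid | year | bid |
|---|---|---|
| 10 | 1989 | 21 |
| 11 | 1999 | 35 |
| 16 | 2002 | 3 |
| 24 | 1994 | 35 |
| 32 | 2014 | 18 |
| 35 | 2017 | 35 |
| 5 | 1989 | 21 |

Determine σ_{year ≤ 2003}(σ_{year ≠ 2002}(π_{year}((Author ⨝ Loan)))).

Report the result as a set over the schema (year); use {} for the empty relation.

Joining Author and Loan on bid yields {(18, Fay, 27, Vega, 32, 2014), (18, Kim, 10, Zephyr, 32, 2014), (21, Ola, 7, Vega, 10, 1989), (21, Ola, 7, Vega, 5, 1989), (21, Yan, 9, Argo, 10, 1989), (21, Yan, 9, Argo, 5, 1989), (3, Eve, 13, Beta, 16, 2002), (3, Mo, 21, Lyra, 16, 2002), (3, Rae, 28, Argo, 16, 2002), (35, Ada, 40, Atlas, 11, 1999), (35, Ada, 40, Atlas, 24, 1994), (35, Ada, 40, Atlas, 35, 2017), (35, Bo, 11, Delta, 11, 1999), (35, Bo, 11, Delta, 24, 1994), (35, Bo, 11, Delta, 35, 2017), (35, Dee, 32, Atlas, 11, 1999), (35, Dee, 32, Atlas, 24, 1994), (35, Dee, 32, Atlas, 35, 2017)}.
Keep only column(s) year (12 duplicate(s) eliminated): {1989, 1994, 1999, 2002, 2014, 2017}
Apply σ_{year ≠ 2002}; surviving tuples: {1989, 1994, 1999, 2014, 2017}
Apply σ_{year ≤ 2003}; surviving tuples: {1989, 1994, 1999}

{1989, 1994, 1999}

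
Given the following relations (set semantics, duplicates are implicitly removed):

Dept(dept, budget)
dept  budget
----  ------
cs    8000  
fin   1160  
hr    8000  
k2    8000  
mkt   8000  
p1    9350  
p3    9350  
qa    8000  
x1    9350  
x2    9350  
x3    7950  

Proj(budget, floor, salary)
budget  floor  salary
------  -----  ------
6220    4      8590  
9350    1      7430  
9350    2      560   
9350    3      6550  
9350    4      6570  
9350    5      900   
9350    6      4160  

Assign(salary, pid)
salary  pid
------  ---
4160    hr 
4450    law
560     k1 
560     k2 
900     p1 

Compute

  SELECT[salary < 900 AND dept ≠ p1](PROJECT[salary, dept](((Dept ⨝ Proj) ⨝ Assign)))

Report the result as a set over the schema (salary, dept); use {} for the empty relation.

{(560, p3), (560, x1), (560, x2)}

Dept ⋈ Proj (natural join on budget): {(p1, 9350, 1, 7430), (p1, 9350, 2, 560), (p1, 9350, 3, 6550), (p1, 9350, 4, 6570), (p1, 9350, 5, 900), (p1, 9350, 6, 4160), (p3, 9350, 1, 7430), (p3, 9350, 2, 560), (p3, 9350, 3, 6550), (p3, 9350, 4, 6570), (p3, 9350, 5, 900), (p3, 9350, 6, 4160), (x1, 9350, 1, 7430), (x1, 9350, 2, 560), (x1, 9350, 3, 6550), (x1, 9350, 4, 6570), (x1, 9350, 5, 900), (x1, 9350, 6, 4160), (x2, 9350, 1, 7430), (x2, 9350, 2, 560), (x2, 9350, 3, 6550), (x2, 9350, 4, 6570), (x2, 9350, 5, 900), (x2, 9350, 6, 4160)}
(Dept ⨝ Proj) ⋈ Assign (natural join on salary): {(p1, 9350, 2, 560, k1), (p1, 9350, 2, 560, k2), (p1, 9350, 5, 900, p1), (p1, 9350, 6, 4160, hr), (p3, 9350, 2, 560, k1), (p3, 9350, 2, 560, k2), (p3, 9350, 5, 900, p1), (p3, 9350, 6, 4160, hr), (x1, 9350, 2, 560, k1), (x1, 9350, 2, 560, k2), (x1, 9350, 5, 900, p1), (x1, 9350, 6, 4160, hr), (x2, 9350, 2, 560, k1), (x2, 9350, 2, 560, k2), (x2, 9350, 5, 900, p1), (x2, 9350, 6, 4160, hr)}
π_{salary, dept} gives {(4160, p1), (4160, p3), (4160, x1), (4160, x2), (560, p1), (560, p3), (560, x1), (560, x2), (900, p1), (900, p3), (900, x1), (900, x2)} (4 duplicate(s) eliminated).
Apply σ_{salary < 900 AND dept ≠ p1}; surviving tuples: {(560, p3), (560, x1), (560, x2)}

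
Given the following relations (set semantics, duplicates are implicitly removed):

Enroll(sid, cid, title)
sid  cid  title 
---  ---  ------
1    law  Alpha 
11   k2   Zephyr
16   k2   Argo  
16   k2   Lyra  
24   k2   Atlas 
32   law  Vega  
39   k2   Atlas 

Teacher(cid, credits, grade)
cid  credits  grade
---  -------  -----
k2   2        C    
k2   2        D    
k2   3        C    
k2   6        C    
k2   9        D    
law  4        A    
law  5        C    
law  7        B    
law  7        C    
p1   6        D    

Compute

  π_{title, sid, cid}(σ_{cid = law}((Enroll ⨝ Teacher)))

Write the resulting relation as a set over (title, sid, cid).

{(Alpha, 1, law), (Vega, 32, law)}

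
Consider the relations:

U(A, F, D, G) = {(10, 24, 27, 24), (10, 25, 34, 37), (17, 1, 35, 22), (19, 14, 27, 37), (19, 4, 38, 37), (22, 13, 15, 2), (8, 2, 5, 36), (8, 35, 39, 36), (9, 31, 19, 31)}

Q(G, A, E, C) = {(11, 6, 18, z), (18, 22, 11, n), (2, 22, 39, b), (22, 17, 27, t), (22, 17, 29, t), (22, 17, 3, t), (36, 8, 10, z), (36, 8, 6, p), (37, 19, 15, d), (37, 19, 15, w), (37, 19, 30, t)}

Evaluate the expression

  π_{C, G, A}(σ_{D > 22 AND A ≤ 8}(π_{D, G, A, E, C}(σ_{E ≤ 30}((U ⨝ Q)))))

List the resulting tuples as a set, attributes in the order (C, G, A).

{(p, 36, 8), (z, 36, 8)}

U ⋈ Q (natural join on A, G): {(17, 1, 35, 22, 27, t), (17, 1, 35, 22, 29, t), (17, 1, 35, 22, 3, t), (19, 14, 27, 37, 15, d), (19, 14, 27, 37, 15, w), (19, 14, 27, 37, 30, t), (19, 4, 38, 37, 15, d), (19, 4, 38, 37, 15, w), (19, 4, 38, 37, 30, t), (22, 13, 15, 2, 39, b), (8, 2, 5, 36, 10, z), (8, 2, 5, 36, 6, p), (8, 35, 39, 36, 10, z), (8, 35, 39, 36, 6, p)}
Filtering on E ≤ 30 leaves {(17, 1, 35, 22, 27, t), (17, 1, 35, 22, 29, t), (17, 1, 35, 22, 3, t), (19, 14, 27, 37, 15, d), (19, 14, 27, 37, 15, w), (19, 14, 27, 37, 30, t), (19, 4, 38, 37, 15, d), (19, 4, 38, 37, 15, w), (19, 4, 38, 37, 30, t), (8, 2, 5, 36, 10, z), (8, 2, 5, 36, 6, p), (8, 35, 39, 36, 10, z), (8, 35, 39, 36, 6, p)}.
Keep only column(s) D, G, A, E, C: {(27, 37, 19, 15, d), (27, 37, 19, 15, w), (27, 37, 19, 30, t), (35, 22, 17, 27, t), (35, 22, 17, 29, t), (35, 22, 17, 3, t), (38, 37, 19, 15, d), (38, 37, 19, 15, w), (38, 37, 19, 30, t), (39, 36, 8, 10, z), (39, 36, 8, 6, p), (5, 36, 8, 10, z), (5, 36, 8, 6, p)}
Filtering on D > 22 AND A ≤ 8 leaves {(39, 36, 8, 10, z), (39, 36, 8, 6, p)}.
Keep only column(s) C, G, A: {(p, 36, 8), (z, 36, 8)}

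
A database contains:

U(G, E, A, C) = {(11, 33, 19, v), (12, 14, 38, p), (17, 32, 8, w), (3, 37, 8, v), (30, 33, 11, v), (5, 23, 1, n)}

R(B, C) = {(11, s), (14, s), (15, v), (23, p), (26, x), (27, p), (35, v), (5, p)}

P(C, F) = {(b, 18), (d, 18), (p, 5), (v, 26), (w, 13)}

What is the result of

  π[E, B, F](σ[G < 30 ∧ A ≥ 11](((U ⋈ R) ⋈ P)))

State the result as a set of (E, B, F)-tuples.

{(14, 23, 5), (14, 27, 5), (14, 5, 5), (33, 15, 26), (33, 35, 26)}

Joining U and R on C yields {(11, 33, 19, v, 15), (11, 33, 19, v, 35), (12, 14, 38, p, 23), (12, 14, 38, p, 27), (12, 14, 38, p, 5), (3, 37, 8, v, 15), (3, 37, 8, v, 35), (30, 33, 11, v, 15), (30, 33, 11, v, 35)}.
Joining (U ⋈ R) and P on C yields {(11, 33, 19, v, 15, 26), (11, 33, 19, v, 35, 26), (12, 14, 38, p, 23, 5), (12, 14, 38, p, 27, 5), (12, 14, 38, p, 5, 5), (3, 37, 8, v, 15, 26), (3, 37, 8, v, 35, 26), (30, 33, 11, v, 15, 26), (30, 33, 11, v, 35, 26)}.
Filtering on G < 30 ∧ A ≥ 11 leaves {(11, 33, 19, v, 15, 26), (11, 33, 19, v, 35, 26), (12, 14, 38, p, 23, 5), (12, 14, 38, p, 27, 5), (12, 14, 38, p, 5, 5)}.
π_{E, B, F} gives {(14, 23, 5), (14, 27, 5), (14, 5, 5), (33, 15, 26), (33, 35, 26)}.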